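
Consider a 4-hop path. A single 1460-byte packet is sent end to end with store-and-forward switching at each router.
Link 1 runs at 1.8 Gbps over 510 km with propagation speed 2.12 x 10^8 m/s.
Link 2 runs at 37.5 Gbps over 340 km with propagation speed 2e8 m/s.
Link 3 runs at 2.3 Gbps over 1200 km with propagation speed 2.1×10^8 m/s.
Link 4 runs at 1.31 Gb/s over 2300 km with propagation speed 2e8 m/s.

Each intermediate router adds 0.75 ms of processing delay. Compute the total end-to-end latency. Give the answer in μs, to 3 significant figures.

23600 μs

L = 1460 × 8 = 11680 bits.
Transmission delays (L/R per hop): 6.48889, 0.311467, 5.07826, 8.91603 μs; sum = 20.7946 μs.
Propagation delays (d/s per hop): 2405.66, 1700, 5714.29, 11500 μs; sum = 21319.9 μs.
Processing at 3 router(s): 3 × 0.75 ms = 2250 μs.
End-to-end = 23600 μs.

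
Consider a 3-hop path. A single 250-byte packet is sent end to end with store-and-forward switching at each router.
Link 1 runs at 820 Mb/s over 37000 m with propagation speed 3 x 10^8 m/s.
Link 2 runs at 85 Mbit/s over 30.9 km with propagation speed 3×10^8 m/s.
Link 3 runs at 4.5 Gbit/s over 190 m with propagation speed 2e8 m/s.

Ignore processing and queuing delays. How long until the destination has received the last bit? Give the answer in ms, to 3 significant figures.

L = 250 × 8 = 2000 bits.
Transmission delays (L/R per hop): 0.00243902, 0.0235294, 0.000444444 ms; sum = 0.0264129 ms.
Propagation delays (d/s per hop): 0.123333, 0.103, 0.00095 ms; sum = 0.227283 ms.
End-to-end = 0.254 ms.

0.254 ms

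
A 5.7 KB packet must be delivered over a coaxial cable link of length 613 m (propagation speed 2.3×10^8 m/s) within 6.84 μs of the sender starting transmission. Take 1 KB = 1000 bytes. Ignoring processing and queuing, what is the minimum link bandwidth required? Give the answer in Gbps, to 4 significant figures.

10.92 Gbps

L = 45600 bits.
Propagation delay = 613 / 2.3e+08 = 2.66522 μs.
Transmission budget = 6.84 − 2.66522 = 4.17478 μs.
R ≥ L / t_tx = 45600 bits / 4.17478e-06 s = 10.92 Gbps.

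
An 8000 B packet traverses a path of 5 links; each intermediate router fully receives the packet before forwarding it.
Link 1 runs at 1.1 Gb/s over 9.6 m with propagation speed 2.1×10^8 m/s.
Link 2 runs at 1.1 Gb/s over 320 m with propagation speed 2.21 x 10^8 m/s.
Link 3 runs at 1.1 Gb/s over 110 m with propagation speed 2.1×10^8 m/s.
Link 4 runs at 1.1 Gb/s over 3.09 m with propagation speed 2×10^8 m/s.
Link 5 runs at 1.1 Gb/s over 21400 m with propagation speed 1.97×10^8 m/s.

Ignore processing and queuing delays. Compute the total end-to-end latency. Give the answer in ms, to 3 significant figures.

0.402 ms

L = 8000 × 8 = 64000 bits.
Transmission delay per hop = L/R = 64000/1100000000 = 0.0581818 ms; 5 hops → 0.290909 ms.
Propagation delays (d/s per hop): 4.57143e-05, 0.00144796, 0.00052381, 1.545e-05, 0.108629 ms; sum = 0.110662 ms.
End-to-end = 0.402 ms.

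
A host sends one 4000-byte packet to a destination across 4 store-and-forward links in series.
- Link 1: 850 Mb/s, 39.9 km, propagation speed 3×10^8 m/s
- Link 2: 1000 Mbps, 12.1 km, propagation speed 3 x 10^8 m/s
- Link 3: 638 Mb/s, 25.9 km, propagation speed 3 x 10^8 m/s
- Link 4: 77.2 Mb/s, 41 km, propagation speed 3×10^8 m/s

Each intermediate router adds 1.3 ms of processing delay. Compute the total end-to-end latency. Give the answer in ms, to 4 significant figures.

L = 4000 × 8 = 32000 bits.
Transmission delays (L/R per hop): 0.0376471, 0.032, 0.0501567, 0.414508 ms; sum = 0.534312 ms.
Propagation delays (d/s per hop): 0.133, 0.0403333, 0.0863333, 0.136667 ms; sum = 0.396333 ms.
Processing at 3 router(s): 3 × 1.3 ms = 3.9 ms.
End-to-end = 4.831 ms.

4.831 ms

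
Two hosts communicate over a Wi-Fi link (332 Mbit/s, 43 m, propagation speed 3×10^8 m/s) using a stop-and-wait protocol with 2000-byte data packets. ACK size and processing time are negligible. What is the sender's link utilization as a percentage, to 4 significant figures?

t_tx = L/R = 16000/332000000 = 4.81928e-05 s.
t_prop = 43/300000000 = 1.43333e-07 s; RTT = 2.86667e-07 s.
Cycle = t_tx + RTT = 4.84794e-05 s.
Utilization = t_tx / cycle = 4.81928e-05/4.84794e-05 = 99.41 %.

99.41 %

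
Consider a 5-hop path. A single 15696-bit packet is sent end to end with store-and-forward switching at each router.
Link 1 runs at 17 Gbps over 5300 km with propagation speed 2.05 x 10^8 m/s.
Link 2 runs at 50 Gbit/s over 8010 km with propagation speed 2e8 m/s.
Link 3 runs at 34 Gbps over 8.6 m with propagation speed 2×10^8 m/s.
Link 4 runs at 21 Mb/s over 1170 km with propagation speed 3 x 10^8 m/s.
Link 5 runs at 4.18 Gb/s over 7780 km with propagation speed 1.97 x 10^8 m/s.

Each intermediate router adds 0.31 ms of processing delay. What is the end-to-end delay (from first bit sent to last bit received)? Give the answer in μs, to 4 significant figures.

Transmission delays (L/R per hop): 0.923294, 0.31392, 0.461647, 747.429, 3.75502 μs; sum = 752.882 μs.
Propagation delays (d/s per hop): 25853.7, 40050, 0.043, 3900, 39492.4 μs; sum = 109296 μs.
Processing at 4 router(s): 4 × 0.31 ms = 1240 μs.
End-to-end = 111300 μs.

111300 μs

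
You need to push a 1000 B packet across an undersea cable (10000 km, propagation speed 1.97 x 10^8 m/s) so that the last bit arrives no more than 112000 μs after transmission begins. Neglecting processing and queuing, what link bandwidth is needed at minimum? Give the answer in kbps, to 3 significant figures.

131 kbps

L = 8000 bits.
Propagation delay = 10000000 / 197000000 = 50761.4 μs.
Transmission budget = 112000 − 50761.4 = 61238.6 μs.
R ≥ L / t_tx = 8000 bits / 0.0612386 s = 131 kbps.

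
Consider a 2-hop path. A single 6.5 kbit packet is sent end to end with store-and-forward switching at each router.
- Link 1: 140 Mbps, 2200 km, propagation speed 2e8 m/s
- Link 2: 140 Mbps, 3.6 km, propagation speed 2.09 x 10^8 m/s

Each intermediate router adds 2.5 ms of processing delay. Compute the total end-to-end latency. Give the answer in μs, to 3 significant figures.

13600 μs

L = 6500 bits.
Transmission delay per hop = L/R = 6500/140000000 = 46.4286 μs; 2 hops → 92.8571 μs.
Propagation delays (d/s per hop): 11000, 17.2249 μs; sum = 11017.2 μs.
Processing at 1 router(s): 1 × 2.5 ms = 2500 μs.
End-to-end = 13600 μs.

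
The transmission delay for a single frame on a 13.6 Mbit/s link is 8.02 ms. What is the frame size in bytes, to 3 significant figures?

L = R × t_tx = 13600000 b/s × 0.00802 s = 109072 bits.
In bytes: 109072 / 8 = 13600 bytes.

13600 bytes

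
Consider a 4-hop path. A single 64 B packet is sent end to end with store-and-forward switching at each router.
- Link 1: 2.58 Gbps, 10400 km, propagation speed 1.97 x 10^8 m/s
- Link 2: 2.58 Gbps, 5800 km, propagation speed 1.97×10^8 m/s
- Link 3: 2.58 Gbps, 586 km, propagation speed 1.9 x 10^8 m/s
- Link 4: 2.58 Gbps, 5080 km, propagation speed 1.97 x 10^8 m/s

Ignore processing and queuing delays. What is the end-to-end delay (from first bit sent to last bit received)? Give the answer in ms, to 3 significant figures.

111 ms

L = 64 × 8 = 512 bits.
Transmission delay per hop = L/R = 512/2580000000 = 0.00019845 ms; 4 hops → 0.000793798 ms.
Propagation delays (d/s per hop): 52.7919, 29.4416, 3.08421, 25.7868 ms; sum = 111.105 ms.
End-to-end = 111 ms.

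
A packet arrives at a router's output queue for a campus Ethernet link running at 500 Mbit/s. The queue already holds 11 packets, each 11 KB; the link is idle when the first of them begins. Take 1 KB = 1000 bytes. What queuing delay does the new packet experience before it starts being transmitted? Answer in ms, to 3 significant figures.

Each queued packet: L/R = 88000/500000000 = 0.176 ms.
11 queued → 1.936 ms.
Queuing delay = 1.94 ms.

1.94 ms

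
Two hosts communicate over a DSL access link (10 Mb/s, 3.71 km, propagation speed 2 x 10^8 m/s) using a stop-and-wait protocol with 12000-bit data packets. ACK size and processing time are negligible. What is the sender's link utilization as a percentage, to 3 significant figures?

97.0 %

t_tx = L/R = 12000/10000000 = 0.0012 s.
t_prop = 3710/200000000 = 1.855e-05 s; RTT = 3.71e-05 s.
Cycle = t_tx + RTT = 0.0012371 s.
Utilization = t_tx / cycle = 0.0012/0.0012371 = 97.0 %.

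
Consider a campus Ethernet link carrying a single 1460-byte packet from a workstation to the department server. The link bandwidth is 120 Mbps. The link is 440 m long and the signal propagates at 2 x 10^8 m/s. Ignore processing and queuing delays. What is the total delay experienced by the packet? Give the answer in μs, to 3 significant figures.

99.5 μs

L = 1460 × 8 = 11680 bits.
Transmission delay = L/R = 11680 / 120000000 = 97.3333 μs.
Propagation delay = d/s = 440 m / 200000000 m/s = 2.2 μs.
Total = 99.5 μs.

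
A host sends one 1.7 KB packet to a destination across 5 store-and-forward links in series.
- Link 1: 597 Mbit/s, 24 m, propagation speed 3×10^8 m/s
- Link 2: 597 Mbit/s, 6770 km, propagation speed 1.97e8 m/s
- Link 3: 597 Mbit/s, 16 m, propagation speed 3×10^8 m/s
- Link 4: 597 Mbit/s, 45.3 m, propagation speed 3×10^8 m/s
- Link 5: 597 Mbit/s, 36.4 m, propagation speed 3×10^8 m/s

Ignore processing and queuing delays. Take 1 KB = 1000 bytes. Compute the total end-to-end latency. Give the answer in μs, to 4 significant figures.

L = 13600 bits.
Transmission delay per hop = L/R = 13600/597000000 = 22.7806 μs; 5 hops → 113.903 μs.
Propagation delays (d/s per hop): 0.08, 34365.5, 0.0533333, 0.151, 0.121333 μs; sum = 34365.9 μs.
End-to-end = 34480 μs.

34480 μs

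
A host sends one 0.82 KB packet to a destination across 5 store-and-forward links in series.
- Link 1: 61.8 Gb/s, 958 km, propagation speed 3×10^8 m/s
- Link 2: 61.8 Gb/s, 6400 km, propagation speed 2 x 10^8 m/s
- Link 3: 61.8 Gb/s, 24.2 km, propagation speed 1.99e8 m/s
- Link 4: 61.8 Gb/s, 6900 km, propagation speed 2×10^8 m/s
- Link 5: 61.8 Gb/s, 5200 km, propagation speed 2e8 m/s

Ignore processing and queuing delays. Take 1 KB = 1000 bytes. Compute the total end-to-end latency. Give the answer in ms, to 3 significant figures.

L = 6560 bits.
Transmission delay per hop = L/R = 6560/61800000000 = 0.000106149 ms; 5 hops → 0.000530744 ms.
Propagation delays (d/s per hop): 3.19333, 32, 0.121608, 34.5, 26 ms; sum = 95.8149 ms.
End-to-end = 95.8 ms.

95.8 ms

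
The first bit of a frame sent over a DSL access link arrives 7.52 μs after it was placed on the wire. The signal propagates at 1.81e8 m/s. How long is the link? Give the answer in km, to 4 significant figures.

1.361 km

d = s × t_prop = 181000000 × 7.52e-06 = 1.361 km.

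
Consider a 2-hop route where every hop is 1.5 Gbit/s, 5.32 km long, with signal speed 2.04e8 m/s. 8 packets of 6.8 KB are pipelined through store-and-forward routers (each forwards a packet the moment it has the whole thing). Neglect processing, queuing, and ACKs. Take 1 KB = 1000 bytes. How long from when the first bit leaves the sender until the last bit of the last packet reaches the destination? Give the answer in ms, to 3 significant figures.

Per-hop transmission t_tx = L/R = 54400/1500000000 = 0.0362667 ms.
Per-hop propagation t_prop = 5320/204000000 = 0.0260784 ms.
Pipeline fill: first packet needs 2·t_tx to clear all hops; remaining 7 packets each add one t_tx.
Total = (2+8-1)·t_tx + 2·t_prop = 9·0.0362667 + 2·0.0260784 = 0.379 ms.

0.379 ms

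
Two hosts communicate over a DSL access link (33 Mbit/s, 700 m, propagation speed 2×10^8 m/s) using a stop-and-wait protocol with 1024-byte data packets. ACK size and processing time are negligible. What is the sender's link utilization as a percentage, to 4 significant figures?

t_tx = L/R = 8192/33000000 = 0.000248242 s.
t_prop = 700/200000000 = 3.5e-06 s; RTT = 7e-06 s.
Cycle = t_tx + RTT = 0.000255242 s.
Utilization = t_tx / cycle = 0.000248242/0.000255242 = 97.26 %.

97.26 %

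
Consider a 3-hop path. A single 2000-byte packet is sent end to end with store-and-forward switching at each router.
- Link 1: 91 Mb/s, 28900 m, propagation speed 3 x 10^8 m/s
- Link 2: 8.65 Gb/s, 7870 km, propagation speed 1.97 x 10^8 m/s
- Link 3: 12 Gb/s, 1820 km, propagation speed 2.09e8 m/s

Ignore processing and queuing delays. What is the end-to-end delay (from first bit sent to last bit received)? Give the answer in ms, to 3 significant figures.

48.9 ms

L = 2000 × 8 = 16000 bits.
Transmission delays (L/R per hop): 0.175824, 0.00184971, 0.00133333 ms; sum = 0.179007 ms.
Propagation delays (d/s per hop): 0.0963333, 39.9492, 8.70813 ms; sum = 48.7537 ms.
End-to-end = 48.9 ms.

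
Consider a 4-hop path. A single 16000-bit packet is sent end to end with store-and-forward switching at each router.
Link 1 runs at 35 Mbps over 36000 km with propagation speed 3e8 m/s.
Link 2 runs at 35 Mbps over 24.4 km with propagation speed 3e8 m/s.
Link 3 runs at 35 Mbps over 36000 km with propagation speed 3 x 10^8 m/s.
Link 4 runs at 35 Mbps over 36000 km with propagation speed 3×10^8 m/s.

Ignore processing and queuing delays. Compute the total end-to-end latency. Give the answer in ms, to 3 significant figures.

362 ms

Transmission delay per hop = L/R = 16000/35000000 = 0.457143 ms; 4 hops → 1.82857 ms.
Propagation delays (d/s per hop): 120, 0.0813333, 120, 120 ms; sum = 360.081 ms.
End-to-end = 362 ms.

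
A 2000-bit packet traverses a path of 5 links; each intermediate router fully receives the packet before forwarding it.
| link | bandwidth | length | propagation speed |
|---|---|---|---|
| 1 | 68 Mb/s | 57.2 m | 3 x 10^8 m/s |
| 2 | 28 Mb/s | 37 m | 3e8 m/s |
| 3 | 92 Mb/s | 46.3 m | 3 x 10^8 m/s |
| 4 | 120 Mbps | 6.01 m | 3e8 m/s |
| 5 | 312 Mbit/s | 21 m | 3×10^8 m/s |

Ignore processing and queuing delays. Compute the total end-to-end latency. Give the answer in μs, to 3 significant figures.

146 μs

Transmission delays (L/R per hop): 29.4118, 71.4286, 21.7391, 16.6667, 6.41026 μs; sum = 145.656 μs.
Propagation delays (d/s per hop): 0.190667, 0.123333, 0.154333, 0.0200333, 0.07 μs; sum = 0.558367 μs.
End-to-end = 146 μs.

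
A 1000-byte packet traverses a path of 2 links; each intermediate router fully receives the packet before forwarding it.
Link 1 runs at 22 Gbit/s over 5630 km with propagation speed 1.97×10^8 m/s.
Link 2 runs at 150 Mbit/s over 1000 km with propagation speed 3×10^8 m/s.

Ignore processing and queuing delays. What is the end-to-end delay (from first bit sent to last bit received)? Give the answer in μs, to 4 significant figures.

L = 1000 × 8 = 8000 bits.
Transmission delays (L/R per hop): 0.363636, 53.3333 μs; sum = 53.697 μs.
Propagation delays (d/s per hop): 28578.7, 3333.33 μs; sum = 31912 μs.
End-to-end = 31970 μs.

31970 μs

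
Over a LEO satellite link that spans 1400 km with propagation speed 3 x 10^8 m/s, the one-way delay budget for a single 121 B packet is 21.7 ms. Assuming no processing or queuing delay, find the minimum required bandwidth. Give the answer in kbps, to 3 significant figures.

L = 968 bits.
Propagation delay = 1400000 / 300000000 = 4.66667 ms.
Transmission budget = 21.7 − 4.66667 = 17.0333 ms.
R ≥ L / t_tx = 968 bits / 0.0170333 s = 56.8 kbps.

56.8 kbps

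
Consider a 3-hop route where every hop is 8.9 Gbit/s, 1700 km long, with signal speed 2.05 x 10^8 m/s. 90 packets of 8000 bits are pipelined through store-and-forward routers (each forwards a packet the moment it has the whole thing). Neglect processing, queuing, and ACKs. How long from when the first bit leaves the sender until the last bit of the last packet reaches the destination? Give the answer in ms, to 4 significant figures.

Per-hop transmission t_tx = L/R = 8000/8900000000 = 0.000898876 ms.
Per-hop propagation t_prop = 1700000/2.05e+08 = 8.29268 ms.
Pipeline fill: first packet needs 3·t_tx to clear all hops; remaining 89 packets each add one t_tx.
Total = (3+90-1)·t_tx + 3·t_prop = 92·0.000898876 + 3·8.29268 = 24.96 ms.

24.96 ms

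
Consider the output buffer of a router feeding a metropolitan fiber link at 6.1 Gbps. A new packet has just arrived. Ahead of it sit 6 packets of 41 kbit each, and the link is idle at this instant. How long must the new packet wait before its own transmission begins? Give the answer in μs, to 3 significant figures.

40.3 μs

Each queued packet: L/R = 41000/6100000000 = 6.72131 μs.
6 queued → 40.3279 μs.
Queuing delay = 40.3 μs.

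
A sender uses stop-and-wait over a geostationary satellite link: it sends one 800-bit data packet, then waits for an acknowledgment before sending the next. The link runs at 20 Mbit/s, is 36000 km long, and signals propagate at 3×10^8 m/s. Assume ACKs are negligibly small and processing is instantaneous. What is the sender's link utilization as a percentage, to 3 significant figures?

0.0167 %

t_tx = L/R = 800/20000000 = 4e-05 s.
t_prop = 36000000/300000000 = 0.12 s; RTT = 0.24 s.
Cycle = t_tx + RTT = 0.24004 s.
Utilization = t_tx / cycle = 4e-05/0.24004 = 0.0167 %.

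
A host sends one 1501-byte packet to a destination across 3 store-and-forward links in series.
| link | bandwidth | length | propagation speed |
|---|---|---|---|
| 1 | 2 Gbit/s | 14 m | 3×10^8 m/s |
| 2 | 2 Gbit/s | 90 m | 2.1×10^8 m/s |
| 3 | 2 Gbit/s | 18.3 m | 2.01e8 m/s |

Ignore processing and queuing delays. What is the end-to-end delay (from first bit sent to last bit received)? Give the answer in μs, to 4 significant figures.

18.58 μs

L = 1501 × 8 = 12008 bits.
Transmission delay per hop = L/R = 12008/2000000000 = 6.004 μs; 3 hops → 18.012 μs.
Propagation delays (d/s per hop): 0.0466667, 0.428571, 0.0910448 μs; sum = 0.566283 μs.
End-to-end = 18.58 μs.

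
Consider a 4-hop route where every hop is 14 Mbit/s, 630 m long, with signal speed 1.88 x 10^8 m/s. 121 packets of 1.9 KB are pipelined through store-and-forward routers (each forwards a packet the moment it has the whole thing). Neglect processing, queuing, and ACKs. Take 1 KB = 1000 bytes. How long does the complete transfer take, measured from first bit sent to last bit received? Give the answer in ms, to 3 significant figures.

Per-hop transmission t_tx = L/R = 15200/14000000 = 1.08571 ms.
Per-hop propagation t_prop = 630/188000000 = 0.00335106 ms.
Pipeline fill: first packet needs 4·t_tx to clear all hops; remaining 120 packets each add one t_tx.
Total = (4+121-1)·t_tx + 4·t_prop = 124·1.08571 + 4·0.00335106 = 135 ms.

135 ms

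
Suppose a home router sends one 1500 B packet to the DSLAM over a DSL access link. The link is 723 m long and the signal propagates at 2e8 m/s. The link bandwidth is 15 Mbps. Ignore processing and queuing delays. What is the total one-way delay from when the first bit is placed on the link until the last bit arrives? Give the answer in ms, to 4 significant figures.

0.8036 ms

L = 1500 × 8 = 12000 bits.
Transmission delay = L/R = 12000 / 15000000 = 0.8 ms.
Propagation delay = d/s = 723 m / 200000000 m/s = 0.003615 ms.
Total = 0.8036 ms.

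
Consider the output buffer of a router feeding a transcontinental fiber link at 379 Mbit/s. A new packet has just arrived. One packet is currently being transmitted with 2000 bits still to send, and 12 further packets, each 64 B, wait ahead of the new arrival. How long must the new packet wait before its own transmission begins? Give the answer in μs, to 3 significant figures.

Each queued packet: L/R = 512/379000000 = 1.35092 μs.
12 queued → 16.2111 μs.
Plus remaining 2000 bits of current packet: 5.27704 μs.
Queuing delay = 21.5 μs.

21.5 μs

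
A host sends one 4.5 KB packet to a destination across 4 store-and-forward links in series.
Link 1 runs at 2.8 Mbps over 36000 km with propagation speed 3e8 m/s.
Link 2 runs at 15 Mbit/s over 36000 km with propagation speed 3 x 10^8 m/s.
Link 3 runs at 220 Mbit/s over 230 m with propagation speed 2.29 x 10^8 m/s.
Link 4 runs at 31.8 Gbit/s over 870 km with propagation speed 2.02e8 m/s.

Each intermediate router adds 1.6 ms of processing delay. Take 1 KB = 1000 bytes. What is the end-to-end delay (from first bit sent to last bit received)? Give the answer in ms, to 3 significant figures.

L = 36000 bits.
Transmission delays (L/R per hop): 12.8571, 2.4, 0.163636, 0.00113208 ms; sum = 15.4219 ms.
Propagation delays (d/s per hop): 120, 120, 0.00100437, 4.30693 ms; sum = 244.308 ms.
Processing at 3 router(s): 3 × 1.6 ms = 4.8 ms.
End-to-end = 265 ms.

265 ms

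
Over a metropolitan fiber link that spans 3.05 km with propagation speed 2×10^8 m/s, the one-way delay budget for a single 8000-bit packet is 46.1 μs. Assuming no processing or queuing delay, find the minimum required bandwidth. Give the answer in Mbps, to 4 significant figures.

Propagation delay = 3050 / 200000000 = 15.25 μs.
Transmission budget = 46.1 − 15.25 = 30.85 μs.
R ≥ L / t_tx = 8000 bits / 3.085e-05 s = 259.3 Mbps.

259.3 Mbps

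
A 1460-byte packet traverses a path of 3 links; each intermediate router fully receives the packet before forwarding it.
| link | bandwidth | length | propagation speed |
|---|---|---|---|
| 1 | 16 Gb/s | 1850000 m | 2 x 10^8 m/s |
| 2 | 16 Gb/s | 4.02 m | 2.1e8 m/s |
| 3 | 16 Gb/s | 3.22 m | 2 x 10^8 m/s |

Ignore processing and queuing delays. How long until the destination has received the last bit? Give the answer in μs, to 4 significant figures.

9252 μs

L = 1460 × 8 = 11680 bits.
Transmission delay per hop = L/R = 11680/16000000000 = 0.73 μs; 3 hops → 2.19 μs.
Propagation delays (d/s per hop): 9250, 0.0191429, 0.0161 μs; sum = 9250.04 μs.
End-to-end = 9252 μs.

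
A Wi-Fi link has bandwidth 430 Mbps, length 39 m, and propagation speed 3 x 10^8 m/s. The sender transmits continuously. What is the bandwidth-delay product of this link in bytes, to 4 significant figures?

6.988 bytes

Propagation delay = 39 / 300000000 = 1.3e-07 s.
BDP = R × t_prop = 430000000 × 1.3e-07 = 55.9 bits.
In bytes: 55.9/8 = 6.988 bytes.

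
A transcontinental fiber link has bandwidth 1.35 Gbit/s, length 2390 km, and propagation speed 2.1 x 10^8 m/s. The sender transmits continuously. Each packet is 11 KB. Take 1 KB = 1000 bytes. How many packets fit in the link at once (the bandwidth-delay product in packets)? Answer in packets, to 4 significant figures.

Propagation delay = 2390000 / 210000000 = 0.011381 s.
BDP = R × t_prop = 1350000000 × 0.011381 = 15364300 bits.
In packets of 88000 bits: 174.6 packets.

174.6 packets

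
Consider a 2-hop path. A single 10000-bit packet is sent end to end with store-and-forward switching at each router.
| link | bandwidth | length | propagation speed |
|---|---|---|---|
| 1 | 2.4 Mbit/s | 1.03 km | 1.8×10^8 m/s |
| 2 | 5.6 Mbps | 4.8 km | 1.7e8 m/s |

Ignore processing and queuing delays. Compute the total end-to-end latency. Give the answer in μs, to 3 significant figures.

5990 μs

Transmission delays (L/R per hop): 4166.67, 1785.71 μs; sum = 5952.38 μs.
Propagation delays (d/s per hop): 5.72222, 28.2353 μs; sum = 33.9575 μs.
End-to-end = 5990 μs.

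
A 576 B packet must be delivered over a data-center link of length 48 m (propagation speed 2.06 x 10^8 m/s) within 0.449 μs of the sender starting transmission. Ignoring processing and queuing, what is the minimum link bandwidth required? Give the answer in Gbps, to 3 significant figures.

21.3 Gbps

L = 4608 bits.
Propagation delay = 48 / 206000000 = 0.23301 μs.
Transmission budget = 0.449 − 0.23301 = 0.21599 μs.
R ≥ L / t_tx = 4608 bits / 2.1599e-07 s = 21.3 Gbps.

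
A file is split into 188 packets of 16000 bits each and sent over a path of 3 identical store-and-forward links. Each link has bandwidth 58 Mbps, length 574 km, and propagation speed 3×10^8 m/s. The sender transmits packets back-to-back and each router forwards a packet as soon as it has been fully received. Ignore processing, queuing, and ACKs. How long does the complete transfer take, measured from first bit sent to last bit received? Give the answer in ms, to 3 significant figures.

58.2 ms

Per-hop transmission t_tx = L/R = 16000/58000000 = 0.275862 ms.
Per-hop propagation t_prop = 574000/300000000 = 1.91333 ms.
Pipeline fill: first packet needs 3·t_tx to clear all hops; remaining 187 packets each add one t_tx.
Total = (3+188-1)·t_tx + 3·t_prop = 190·0.275862 + 3·1.91333 = 58.2 ms.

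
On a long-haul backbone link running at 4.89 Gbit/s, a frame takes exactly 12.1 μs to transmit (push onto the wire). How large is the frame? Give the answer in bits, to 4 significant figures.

L = R × t_tx = 4890000000 b/s × 1.21e-05 s = 59169 bits.

59170 bits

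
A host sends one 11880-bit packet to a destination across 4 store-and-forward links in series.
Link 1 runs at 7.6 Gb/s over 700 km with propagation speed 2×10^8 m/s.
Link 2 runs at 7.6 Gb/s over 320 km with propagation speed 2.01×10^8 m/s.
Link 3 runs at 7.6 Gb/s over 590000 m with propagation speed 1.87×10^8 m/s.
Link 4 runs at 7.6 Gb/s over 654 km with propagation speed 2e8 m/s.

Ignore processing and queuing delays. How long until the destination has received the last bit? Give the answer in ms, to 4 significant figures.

Transmission delay per hop = L/R = 11880/7600000000 = 0.00156316 ms; 4 hops → 0.00625263 ms.
Propagation delays (d/s per hop): 3.5, 1.59204, 3.15508, 3.27 ms; sum = 11.5171 ms.
End-to-end = 11.52 ms.

11.52 ms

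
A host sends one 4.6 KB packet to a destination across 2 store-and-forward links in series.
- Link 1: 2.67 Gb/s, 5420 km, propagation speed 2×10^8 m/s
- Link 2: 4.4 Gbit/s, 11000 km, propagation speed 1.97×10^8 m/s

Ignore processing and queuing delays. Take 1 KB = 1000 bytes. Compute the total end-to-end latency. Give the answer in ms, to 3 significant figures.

83.0 ms

L = 36800 bits.
Transmission delays (L/R per hop): 0.0137828, 0.00836364 ms; sum = 0.0221464 ms.
Propagation delays (d/s per hop): 27.1, 55.8376 ms; sum = 82.9376 ms.
End-to-end = 83.0 ms.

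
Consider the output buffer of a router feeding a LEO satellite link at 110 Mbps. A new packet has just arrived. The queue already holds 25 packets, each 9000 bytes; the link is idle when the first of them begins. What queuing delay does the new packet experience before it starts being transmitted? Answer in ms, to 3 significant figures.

Each queued packet: L/R = 72000/110000000 = 0.654545 ms.
25 queued → 16.3636 ms.
Queuing delay = 16.4 ms.

16.4 ms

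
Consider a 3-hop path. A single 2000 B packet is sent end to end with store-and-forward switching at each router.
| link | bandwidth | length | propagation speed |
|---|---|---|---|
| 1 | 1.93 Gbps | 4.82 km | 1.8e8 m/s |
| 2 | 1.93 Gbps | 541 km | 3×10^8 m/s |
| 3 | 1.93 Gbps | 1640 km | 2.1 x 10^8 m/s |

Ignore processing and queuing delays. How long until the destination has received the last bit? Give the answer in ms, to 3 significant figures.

9.66 ms

L = 2000 × 8 = 16000 bits.
Transmission delay per hop = L/R = 16000/1930000000 = 0.00829016 ms; 3 hops → 0.0248705 ms.
Propagation delays (d/s per hop): 0.0267778, 1.80333, 7.80952 ms; sum = 9.63963 ms.
End-to-end = 9.66 ms.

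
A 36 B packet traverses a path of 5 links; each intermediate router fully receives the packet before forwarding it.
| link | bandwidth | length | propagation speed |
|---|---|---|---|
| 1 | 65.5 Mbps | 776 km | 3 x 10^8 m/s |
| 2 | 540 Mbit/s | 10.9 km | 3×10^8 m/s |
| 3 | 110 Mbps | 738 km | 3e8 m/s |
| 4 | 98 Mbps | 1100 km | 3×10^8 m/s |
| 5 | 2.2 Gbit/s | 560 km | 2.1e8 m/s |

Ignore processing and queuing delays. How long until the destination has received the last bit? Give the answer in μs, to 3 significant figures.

11400 μs

L = 36 × 8 = 288 bits.
Transmission delays (L/R per hop): 4.39695, 0.533333, 2.61818, 2.93878, 0.130909 μs; sum = 10.6181 μs.
Propagation delays (d/s per hop): 2586.67, 36.3333, 2460, 3666.67, 2666.67 μs; sum = 11416.3 μs.
End-to-end = 11400 μs.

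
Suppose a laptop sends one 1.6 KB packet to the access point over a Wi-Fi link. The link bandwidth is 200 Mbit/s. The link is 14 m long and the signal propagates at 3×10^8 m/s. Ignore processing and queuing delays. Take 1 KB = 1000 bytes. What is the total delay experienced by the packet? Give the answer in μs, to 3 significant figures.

64.0 μs

L = 12800 bits.
Transmission delay = L/R = 12800 / 200000000 = 64 μs.
Propagation delay = d/s = 14 m / 300000000 m/s = 0.0466667 μs.
Total = 64.0 μs.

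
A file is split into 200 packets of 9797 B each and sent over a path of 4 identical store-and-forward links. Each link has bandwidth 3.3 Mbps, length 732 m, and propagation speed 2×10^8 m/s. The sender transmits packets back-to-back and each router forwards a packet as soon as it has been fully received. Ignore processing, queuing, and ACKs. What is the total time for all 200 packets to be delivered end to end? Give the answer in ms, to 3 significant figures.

Per-hop transmission t_tx = L/R = 78376/3300000 = 23.7503 ms.
Per-hop propagation t_prop = 732/200000000 = 0.00366 ms.
Pipeline fill: first packet needs 4·t_tx to clear all hops; remaining 199 packets each add one t_tx.
Total = (4+200-1)·t_tx + 4·t_prop = 203·23.7503 + 4·0.00366 = 4820 ms.

4820 ms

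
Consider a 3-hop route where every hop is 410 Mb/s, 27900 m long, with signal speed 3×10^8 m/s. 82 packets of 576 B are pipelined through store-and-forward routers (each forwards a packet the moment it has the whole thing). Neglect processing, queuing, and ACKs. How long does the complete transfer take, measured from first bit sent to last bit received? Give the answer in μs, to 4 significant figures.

Per-hop transmission t_tx = L/R = 4608/410000000 = 11.239 μs.
Per-hop propagation t_prop = 27900/300000000 = 93 μs.
Pipeline fill: first packet needs 3·t_tx to clear all hops; remaining 81 packets each add one t_tx.
Total = (3+82-1)·t_tx + 3·t_prop = 84·11.239 + 3·93 = 1223 μs.

1223 μs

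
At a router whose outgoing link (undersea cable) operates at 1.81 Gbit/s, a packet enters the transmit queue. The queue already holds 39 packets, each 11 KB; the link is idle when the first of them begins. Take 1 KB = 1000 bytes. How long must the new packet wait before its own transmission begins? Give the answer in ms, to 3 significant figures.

1.90 ms

Each queued packet: L/R = 88000/1810000000 = 0.0486188 ms.
39 queued → 1.89613 ms.
Queuing delay = 1.90 ms.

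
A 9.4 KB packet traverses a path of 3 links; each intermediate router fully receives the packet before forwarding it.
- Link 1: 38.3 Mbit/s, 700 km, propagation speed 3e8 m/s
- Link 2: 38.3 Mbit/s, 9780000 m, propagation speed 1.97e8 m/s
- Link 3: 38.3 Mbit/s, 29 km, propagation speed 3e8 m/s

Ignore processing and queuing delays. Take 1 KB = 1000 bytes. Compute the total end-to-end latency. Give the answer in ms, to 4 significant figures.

L = 75200 bits.
Transmission delay per hop = L/R = 75200/38300000 = 1.96345 ms; 3 hops → 5.89034 ms.
Propagation delays (d/s per hop): 2.33333, 49.6447, 0.0966667 ms; sum = 52.0747 ms.
End-to-end = 57.97 ms.

57.97 ms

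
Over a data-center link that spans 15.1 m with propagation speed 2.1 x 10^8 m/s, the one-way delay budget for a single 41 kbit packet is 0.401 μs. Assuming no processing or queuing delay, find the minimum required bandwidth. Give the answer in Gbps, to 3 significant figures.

Propagation delay = 15.1 / 210000000 = 0.0719048 μs.
Transmission budget = 0.401 − 0.0719048 = 0.329095 μs.
R ≥ L / t_tx = 41000 bits / 3.29095e-07 s = 125 Gbps.

125 Gbps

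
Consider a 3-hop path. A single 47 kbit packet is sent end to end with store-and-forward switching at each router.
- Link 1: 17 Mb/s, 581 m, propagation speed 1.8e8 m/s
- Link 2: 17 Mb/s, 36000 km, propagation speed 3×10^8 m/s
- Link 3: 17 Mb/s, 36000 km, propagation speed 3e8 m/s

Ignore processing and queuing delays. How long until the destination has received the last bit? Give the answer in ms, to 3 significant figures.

L = 47000 bits.
Transmission delay per hop = L/R = 47000/17000000 = 2.76471 ms; 3 hops → 8.29412 ms.
Propagation delays (d/s per hop): 0.00322778, 120, 120 ms; sum = 240.003 ms.
End-to-end = 248 ms.

248 ms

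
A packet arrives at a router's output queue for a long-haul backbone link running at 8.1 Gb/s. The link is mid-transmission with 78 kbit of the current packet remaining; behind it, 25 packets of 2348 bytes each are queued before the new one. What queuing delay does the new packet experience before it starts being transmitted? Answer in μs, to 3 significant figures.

67.6 μs

Each queued packet: L/R = 18784/8100000000 = 2.31901 μs.
25 queued → 57.9753 μs.
Plus remaining 78000 bits of current packet: 9.62963 μs.
Queuing delay = 67.6 μs.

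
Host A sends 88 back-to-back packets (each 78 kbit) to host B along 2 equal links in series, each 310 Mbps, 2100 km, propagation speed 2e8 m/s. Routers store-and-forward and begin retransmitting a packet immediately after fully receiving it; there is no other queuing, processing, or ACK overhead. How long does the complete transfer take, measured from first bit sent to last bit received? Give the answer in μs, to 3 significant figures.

43400 μs

Per-hop transmission t_tx = L/R = 78000/310000000 = 251.613 μs.
Per-hop propagation t_prop = 2100000/200000000 = 10500 μs.
Pipeline fill: first packet needs 2·t_tx to clear all hops; remaining 87 packets each add one t_tx.
Total = (2+88-1)·t_tx + 2·t_prop = 89·251.613 + 2·10500 = 43400 μs.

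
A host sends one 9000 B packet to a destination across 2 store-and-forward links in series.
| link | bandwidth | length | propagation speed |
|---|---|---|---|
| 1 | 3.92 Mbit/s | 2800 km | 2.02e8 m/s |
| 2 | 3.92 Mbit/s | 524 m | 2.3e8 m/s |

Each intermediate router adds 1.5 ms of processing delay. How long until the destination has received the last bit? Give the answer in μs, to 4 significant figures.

52100 μs

L = 9000 × 8 = 72000 bits.
Transmission delay per hop = L/R = 72000/3920000 = 18367.3 μs; 2 hops → 36734.7 μs.
Propagation delays (d/s per hop): 13861.4, 2.27826 μs; sum = 13863.7 μs.
Processing at 1 router(s): 1 × 1.5 ms = 1500 μs.
End-to-end = 52100 μs.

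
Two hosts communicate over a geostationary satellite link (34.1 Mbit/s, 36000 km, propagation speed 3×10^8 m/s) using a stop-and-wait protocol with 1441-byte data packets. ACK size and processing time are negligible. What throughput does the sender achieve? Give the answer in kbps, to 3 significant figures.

48.0 kbps

t_tx = L/R = 11528/34100000 = 0.000338065 s.
t_prop = 36000000/300000000 = 0.12 s; RTT = 0.24 s.
Cycle = t_tx + RTT = 0.240338 s.
Throughput = L / cycle = 11528 / 0.240338 = 48.0 kbps.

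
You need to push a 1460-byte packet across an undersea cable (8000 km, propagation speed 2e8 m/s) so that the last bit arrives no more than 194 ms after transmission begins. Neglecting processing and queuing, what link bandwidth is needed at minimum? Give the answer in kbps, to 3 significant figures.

L = 11680 bits.
Propagation delay = 8000000 / 200000000 = 40 ms.
Transmission budget = 194 − 40 = 154 ms.
R ≥ L / t_tx = 11680 bits / 0.154 s = 75.8 kbps.

75.8 kbps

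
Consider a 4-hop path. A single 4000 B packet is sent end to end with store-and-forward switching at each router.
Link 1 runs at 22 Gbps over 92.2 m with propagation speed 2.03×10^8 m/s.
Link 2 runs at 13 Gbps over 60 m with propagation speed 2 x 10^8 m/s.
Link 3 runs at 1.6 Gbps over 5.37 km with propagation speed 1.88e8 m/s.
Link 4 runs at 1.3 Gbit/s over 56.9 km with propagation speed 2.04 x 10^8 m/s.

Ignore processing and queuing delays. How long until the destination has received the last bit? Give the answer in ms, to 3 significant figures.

0.357 ms

L = 4000 × 8 = 32000 bits.
Transmission delays (L/R per hop): 0.00145455, 0.00246154, 0.02, 0.0246154 ms; sum = 0.0485315 ms.
Propagation delays (d/s per hop): 0.000454187, 0.0003, 0.0285638, 0.278922 ms; sum = 0.30824 ms.
End-to-end = 0.357 ms.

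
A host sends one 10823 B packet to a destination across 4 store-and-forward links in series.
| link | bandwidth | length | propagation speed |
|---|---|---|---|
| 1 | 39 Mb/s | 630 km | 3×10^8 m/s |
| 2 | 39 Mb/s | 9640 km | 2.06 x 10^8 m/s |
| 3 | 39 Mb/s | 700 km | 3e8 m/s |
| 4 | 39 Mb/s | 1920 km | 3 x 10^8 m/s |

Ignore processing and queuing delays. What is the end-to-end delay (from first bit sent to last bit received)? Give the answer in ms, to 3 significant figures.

L = 10823 × 8 = 86584 bits.
Transmission delay per hop = L/R = 86584/39000000 = 2.2201 ms; 4 hops → 8.88041 ms.
Propagation delays (d/s per hop): 2.1, 46.7961, 2.33333, 6.4 ms; sum = 57.6294 ms.
End-to-end = 66.5 ms.

66.5 ms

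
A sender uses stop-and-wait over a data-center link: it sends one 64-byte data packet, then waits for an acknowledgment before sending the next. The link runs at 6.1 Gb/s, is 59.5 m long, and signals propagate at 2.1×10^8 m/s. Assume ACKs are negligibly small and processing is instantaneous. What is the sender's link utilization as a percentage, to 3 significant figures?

12.9 %

t_tx = L/R = 512/6100000000 = 8.39344e-08 s.
t_prop = 59.5/210000000 = 2.83333e-07 s; RTT = 5.66667e-07 s.
Cycle = t_tx + RTT = 6.50601e-07 s.
Utilization = t_tx / cycle = 8.39344e-08/6.50601e-07 = 12.9 %.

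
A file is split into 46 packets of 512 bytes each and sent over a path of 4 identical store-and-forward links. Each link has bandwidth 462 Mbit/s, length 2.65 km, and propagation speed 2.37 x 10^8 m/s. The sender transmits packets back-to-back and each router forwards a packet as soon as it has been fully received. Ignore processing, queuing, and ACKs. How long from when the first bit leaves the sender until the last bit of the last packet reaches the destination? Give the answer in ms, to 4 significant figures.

0.4791 ms

Per-hop transmission t_tx = L/R = 4096/462000000 = 0.0088658 ms.
Per-hop propagation t_prop = 2650/237000000 = 0.0111814 ms.
Pipeline fill: first packet needs 4·t_tx to clear all hops; remaining 45 packets each add one t_tx.
Total = (4+46-1)·t_tx + 4·t_prop = 49·0.0088658 + 4·0.0111814 = 0.4791 ms.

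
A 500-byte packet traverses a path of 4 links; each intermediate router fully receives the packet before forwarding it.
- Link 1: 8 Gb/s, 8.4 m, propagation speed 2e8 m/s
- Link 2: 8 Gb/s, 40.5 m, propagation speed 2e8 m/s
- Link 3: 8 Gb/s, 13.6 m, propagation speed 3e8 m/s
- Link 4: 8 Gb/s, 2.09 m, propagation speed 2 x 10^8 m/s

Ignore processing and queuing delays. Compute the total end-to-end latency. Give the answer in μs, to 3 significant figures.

2.30 μs

L = 500 × 8 = 4000 bits.
Transmission delay per hop = L/R = 4000/8000000000 = 0.5 μs; 4 hops → 2 μs.
Propagation delays (d/s per hop): 0.042, 0.2025, 0.0453333, 0.01045 μs; sum = 0.300283 μs.
End-to-end = 2.30 μs.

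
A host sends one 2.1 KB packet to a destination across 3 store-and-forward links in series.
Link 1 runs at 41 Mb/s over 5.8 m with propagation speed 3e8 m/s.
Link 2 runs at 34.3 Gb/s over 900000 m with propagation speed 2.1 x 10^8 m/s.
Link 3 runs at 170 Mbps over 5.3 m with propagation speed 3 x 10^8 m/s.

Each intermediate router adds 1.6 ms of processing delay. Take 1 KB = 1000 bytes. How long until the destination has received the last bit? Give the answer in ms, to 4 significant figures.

L = 16800 bits.
Transmission delays (L/R per hop): 0.409756, 0.000489796, 0.0988235 ms; sum = 0.509069 ms.
Propagation delays (d/s per hop): 1.93333e-05, 4.28571, 1.76667e-05 ms; sum = 4.28575 ms.
Processing at 2 router(s): 2 × 1.6 ms = 3.2 ms.
End-to-end = 7.995 ms.

7.995 ms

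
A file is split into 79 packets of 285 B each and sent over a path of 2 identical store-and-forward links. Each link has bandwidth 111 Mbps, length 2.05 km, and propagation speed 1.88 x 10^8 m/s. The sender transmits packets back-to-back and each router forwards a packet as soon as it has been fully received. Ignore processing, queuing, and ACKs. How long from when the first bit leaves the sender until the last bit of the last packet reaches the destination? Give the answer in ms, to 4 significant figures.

Per-hop transmission t_tx = L/R = 2280/111000000 = 0.0205405 ms.
Per-hop propagation t_prop = 2050/188000000 = 0.0109043 ms.
Pipeline fill: first packet needs 2·t_tx to clear all hops; remaining 78 packets each add one t_tx.
Total = (2+79-1)·t_tx + 2·t_prop = 80·0.0205405 + 2·0.0109043 = 1.665 ms.

1.665 ms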